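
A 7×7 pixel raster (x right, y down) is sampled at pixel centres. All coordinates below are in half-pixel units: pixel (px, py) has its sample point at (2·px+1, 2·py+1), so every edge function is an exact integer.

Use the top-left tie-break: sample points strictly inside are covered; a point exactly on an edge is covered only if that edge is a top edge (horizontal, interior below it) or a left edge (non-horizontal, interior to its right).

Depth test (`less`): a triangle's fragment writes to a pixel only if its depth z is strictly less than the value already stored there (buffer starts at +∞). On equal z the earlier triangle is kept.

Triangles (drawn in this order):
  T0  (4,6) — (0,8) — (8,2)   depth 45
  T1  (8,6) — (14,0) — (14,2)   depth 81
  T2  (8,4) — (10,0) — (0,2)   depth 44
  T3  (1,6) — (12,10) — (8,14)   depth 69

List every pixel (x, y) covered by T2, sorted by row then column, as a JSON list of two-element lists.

T0:
  2·area = 8
  edge (4, 6)→(0, 8): d=(-4,2) right/bottom  bias=-1
  edge (0, 8)→(8, 2): d=(8,-6) top-left  bias=+0
  edge (8, 2)→(4, 6): d=(-4,4) right/bottom  bias=-1
    (4,0)@(9, 1): e=[10,-2,0] → ·  [on edge]
    (3,1)@(7, 3): e=[6,2,0] → ·  [on edge]
    (2,2)@(5, 5): e=[2,6,0] → ·  [on edge]
    (1,3)@(3, 7): e=[-2,10,0] → ·  [on edge]
    (0,4)@(1, 9): e=[-6,14,0] → ·  [on edge]
  covered (0 px):
    · · · · · · ·
    · · · · · · ·
    · · · · · · ·
    · · · · · · ·
    · · · · · · ·
    · · · · · · ·
    · · · · · · ·
T1:
  2·area = 12
  edge (8, 6)→(14, 0): d=(6,-6) top-left  bias=+0
  edge (14, 0)→(14, 2): d=(0,2) right/bottom  bias=-1
  edge (14, 2)→(8, 6): d=(-6,4) right/bottom  bias=-1
    (6,0)@(13, 1): e=[0,2,10] → #  [on edge]
    (5,1)@(11, 3): e=[0,6,6] → #  [on edge]
    (6,1)@(13, 3): e=[12,2,-2] → ·
    (4,2)@(9, 5): e=[0,10,2] → #  [on edge]
    (5,2)@(11, 5): e=[12,6,-6] → ·
    (3,3)@(7, 7): e=[0,14,-2] → ·  [on edge]
    (4,3)@(9, 7): e=[12,10,-10] → ·
    (2,4)@(5, 9): e=[0,18,-6] → ·  [on edge]
    (1,5)@(3, 11): e=[0,22,-10] → ·  [on edge]
    (0,6)@(1, 13): e=[0,26,-14] → ·  [on edge]
  covered (3 px):
    · · · · · · #
    · · · · · # ·
    · · · · # · ·
    · · · · · · ·
    · · · · · · ·
    · · · · · · ·
    · · · · · · ·
T2:
  2·area = 36  (B↔C swapped to make it positive)
  edge (8, 4)→(0, 2): d=(-8,-2) top-left  bias=+0
  edge (0, 2)→(10, 0): d=(10,-2) top-left  bias=+0
  edge (10, 0)→(8, 4): d=(-2,4) right/bottom  bias=-1
    (2,0)@(5, 1): e=[18,0,18] → #  [on edge]
    (3,0)@(7, 1): e=[22,4,10] → #
    (4,0)@(9, 1): e=[26,8,2] → #
    (5,0)@(11, 1): e=[30,12,-6] → ·
    (2,1)@(5, 3): e=[2,20,14] → #
    (4,1)@(9, 3): e=[10,28,-2] → ·
    (2,2)@(5, 5): e=[-14,40,10] → ·
    (3,2)@(7, 5): e=[-10,44,2] → ·
  covered (5 px):
    · · # # # · ·
    · · # # · · ·
    · · · · · · ·
    · · · · · · ·
    · · · · · · ·
    · · · · · · ·
    · · · · · · ·
T3:
  2·area = 60
  edge (1, 6)→(12, 10): d=(11,4) right/bottom  bias=-1
  edge (12, 10)→(8, 14): d=(-4,4) right/bottom  bias=-1
  edge (8, 14)→(1, 6): d=(-7,-8) top-left  bias=+0
    (1,3)@(3, 7): e=[3,48,9] → #
    (2,3)@(5, 7): e=[-5,40,25] → ·
    (1,4)@(3, 9): e=[25,40,-5] → ·
    (2,4)@(5, 9): e=[17,32,11] → #
    (3,4)@(7, 9): e=[9,24,27] → #
    (4,4)@(9, 9): e=[1,16,43] → #
    (5,4)@(11, 9): e=[-7,8,59] → ·
    (6,4)@(13, 9): e=[-15,0,75] → ·  [on edge]
    (2,5)@(5, 11): e=[39,24,-3] → ·
    (3,5)@(7, 11): e=[31,16,13] → #
    (5,5)@(11, 11): e=[15,0,45] → ·  [on edge]
    (3,6)@(7, 13): e=[53,8,-1] → ·
    (4,6)@(9, 13): e=[45,0,15] → ·  [on edge]
  covered (6 px):
    · · · · · · ·
    · · · · · · ·
    · · · · · · ·
    · # · · · · ·
    · · # # # · ·
    · · · # # · ·
    · · · · · · ·

Answer: [[2,0],[3,0],[4,0],[2,1],[3,1]]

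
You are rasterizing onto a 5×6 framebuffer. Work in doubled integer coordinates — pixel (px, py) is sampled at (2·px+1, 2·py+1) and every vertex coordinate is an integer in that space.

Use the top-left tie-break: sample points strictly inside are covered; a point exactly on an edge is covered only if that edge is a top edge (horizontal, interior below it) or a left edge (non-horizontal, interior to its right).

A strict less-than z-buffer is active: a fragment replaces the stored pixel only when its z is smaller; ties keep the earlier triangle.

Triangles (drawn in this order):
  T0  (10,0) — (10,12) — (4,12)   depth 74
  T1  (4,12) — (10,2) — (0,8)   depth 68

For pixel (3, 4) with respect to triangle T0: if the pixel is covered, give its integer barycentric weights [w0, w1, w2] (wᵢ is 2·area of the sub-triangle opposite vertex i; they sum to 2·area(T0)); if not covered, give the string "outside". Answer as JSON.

T0:
  2·area = 72
  edge (10, 0)→(10, 12): d=(0,12) right/bottom  bias=-1
  edge (10, 12)→(4, 12): d=(-6,0) right/bottom  bias=-1
  edge (4, 12)→(10, 0): d=(6,-12) top-left  bias=+0
    (4,1)@(9, 3): e=[12,54,6] → X
    (4,2)@(9, 5): e=[12,42,18] → X
    (3,3)@(7, 7): e=[36,30,6] → X
    (3,4)@(7, 9): e=[36,18,18] → X
    (2,5)@(5, 11): e=[60,6,6] → X
  covered (9 px):
    . . . . .
    . . . . X
    . . . . X
    . . . X X
    . . . X X
    . . X X X
T1:
  2·area = 64  (B↔C swapped to make it positive)
  edge (4, 12)→(0, 8): d=(-4,-4) top-left  bias=+0
  edge (0, 8)→(10, 2): d=(10,-6) top-left  bias=+0
  edge (10, 2)→(4, 12): d=(-6,10) right/bottom  bias=-1
    (4,1)@(9, 3): e=[56,4,4] → X
    (2,2)@(5, 5): e=[32,0,32] → X  [on edge]
    (3,2)@(7, 5): e=[40,12,12] → X
    (4,2)@(9, 5): e=[48,24,-8] → .
    (1,3)@(3, 7): e=[16,8,40] → X
    (3,3)@(7, 7): e=[32,32,0] → .  [on edge]
    (0,4)@(1, 9): e=[0,16,48] → X  [on edge]
    (3,4)@(7, 9): e=[24,52,-12] → .
    (0,5)@(1, 11): e=[-8,36,36] → .
    (1,5)@(3, 11): e=[0,48,16] → X  [on edge]
    (2,5)@(5, 11): e=[8,60,-4] → .
  covered (9 px):
    . . . . .
    . . . . X
    . . X X .
    . X X . .
    X X X . .
    . X . . .

Result: [18,18,36]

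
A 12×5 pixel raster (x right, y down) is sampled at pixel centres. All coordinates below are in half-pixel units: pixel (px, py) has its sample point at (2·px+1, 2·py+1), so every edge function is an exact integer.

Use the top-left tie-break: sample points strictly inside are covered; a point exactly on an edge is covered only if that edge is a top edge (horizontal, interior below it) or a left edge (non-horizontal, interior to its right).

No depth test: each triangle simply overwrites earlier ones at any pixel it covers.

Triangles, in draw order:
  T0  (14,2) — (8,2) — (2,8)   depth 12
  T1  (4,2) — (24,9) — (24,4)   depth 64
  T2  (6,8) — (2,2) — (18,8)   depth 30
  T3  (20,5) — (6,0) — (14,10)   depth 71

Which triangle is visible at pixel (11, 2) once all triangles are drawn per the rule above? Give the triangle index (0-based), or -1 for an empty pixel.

T0:
  2·area = 36  (B↔C swapped to make it positive)
  edge (14, 2)→(2, 8): d=(-12,6) right/bottom  bias=-1
  edge (2, 8)→(8, 2): d=(6,-6) top-left  bias=+0
  edge (8, 2)→(14, 2): d=(6,0) top-left  bias=+0
    (4,0)@(9, 1): e=[42,0,-6] → ·  [on edge]
    (3,1)@(7, 3): e=[30,0,6] → #  [on edge]
    (4,1)@(9, 3): e=[18,12,6] → #
    (5,1)@(11, 3): e=[6,24,6] → #
    (6,1)@(13, 3): e=[-6,36,6] → ·
    (2,2)@(5, 5): e=[18,0,18] → #  [on edge]
    (4,2)@(9, 5): e=[-6,24,18] → ·
    (5,2)@(11, 5): e=[-18,36,18] → ·
    (1,3)@(3, 7): e=[6,0,30] → #  [on edge]
    (2,3)@(5, 7): e=[-6,12,30] → ·
    (3,3)@(7, 7): e=[-18,24,30] → ·
    (0,4)@(1, 9): e=[-6,0,42] → ·  [on edge]
  covered (6 px):
    · · · · · · · · · · · ·
    · · · # # # · · · · · ·
    · · # # · · · · · · · ·
    · # · · · · · · · · · ·
    · · · · · · · · · · · ·
T1:
  2·area = 100  (B↔C swapped to make it positive)
  edge (4, 2)→(24, 4): d=(20,2) right/bottom  bias=-1
  edge (24, 4)→(24, 9): d=(0,5) right/bottom  bias=-1
  edge (24, 9)→(4, 2): d=(-20,-7) top-left  bias=+0
    (3,1)@(7, 3): e=[14,85,1] → #
    (4,1)@(9, 3): e=[10,75,15] → #
    (5,1)@(11, 3): e=[6,65,29] → #
    (6,1)@(13, 3): e=[2,55,43] → #
    (7,1)@(15, 3): e=[-2,45,57] → ·
    (3,2)@(7, 5): e=[54,85,-39] → ·
    (4,2)@(9, 5): e=[50,75,-25] → ·
    (5,2)@(11, 5): e=[46,65,-11] → ·
    (6,2)@(13, 5): e=[42,55,3] → #
    (7,2)@(15, 5): e=[38,45,17] → #
    (8,2)@(17, 5): e=[34,35,31] → #
    (9,2)@(19, 5): e=[30,25,45] → #
  covered (13 px):
    · · · · · · · · · · · ·
    · · · # # # # · · · · ·
    · · · · · · # # # # # #
    · · · · · · · · · # # #
    · · · · · · · · · · · ·
T2:
  2·area = 72
  edge (6, 8)→(2, 2): d=(-4,-6) top-left  bias=+0
  edge (2, 2)→(18, 8): d=(16,6) right/bottom  bias=-1
  edge (18, 8)→(6, 8): d=(-12,0) right/bottom  bias=-1
    (1,1)@(3, 3): e=[2,10,60] → #
    (2,1)@(5, 3): e=[14,-2,60] → ·
    (1,2)@(3, 5): e=[-6,42,36] → ·
    (2,2)@(5, 5): e=[6,30,36] → #
    (3,2)@(7, 5): e=[18,18,36] → #
    (4,2)@(9, 5): e=[30,6,36] → #
    (5,2)@(11, 5): e=[42,-6,36] → ·
    (2,3)@(5, 7): e=[-2,62,12] → ·
    (3,3)@(7, 7): e=[10,50,12] → #
    (5,3)@(11, 7): e=[34,26,12] → #
    (6,3)@(13, 7): e=[46,14,12] → #
    (7,3)@(15, 7): e=[58,2,12] → #
  covered (9 px):
    · · · · · · · · · · · ·
    · # · · · · · · · · · ·
    · · # # # · · · · · · ·
    · · · # # # # # · · · ·
    · · · · · · · · · · · ·
T3:
  2·area = 100  (B↔C swapped to make it positive)
  edge (20, 5)→(14, 10): d=(-6,5) right/bottom  bias=-1
  edge (14, 10)→(6, 0): d=(-8,-10) top-left  bias=+0
  edge (6, 0)→(20, 5): d=(14,5) right/bottom  bias=-1
    (3,0)@(7, 1): e=[89,2,9] → #
    (4,0)@(9, 1): e=[79,22,-1] → ·
    (3,1)@(7, 3): e=[77,-14,37] → ·
    (4,1)@(9, 3): e=[67,6,27] → #
    (5,1)@(11, 3): e=[57,26,17] → #
    (6,1)@(13, 3): e=[47,46,7] → #
    (7,1)@(15, 3): e=[37,66,-3] → ·
    (4,2)@(9, 5): e=[55,-10,55] → ·
    (5,2)@(11, 5): e=[45,10,45] → #
    (7,2)@(15, 5): e=[25,50,25] → #
    (8,2)@(17, 5): e=[15,70,15] → #
    (9,2)@(19, 5): e=[5,90,5] → #
  covered (13 px):
    · · · # · · · · · · · ·
    · · · · # # # · · · · ·
    · · · · · # # # # # · ·
    · · · · · · # # # · · ·
    · · · · · · · # · · · ·

Z-buffer (winner per pixel, '.' = empty):
  . . . 3 . . . . . . . .
  . 2 . 1 3 3 3 . . . . .
  . . 2 2 2 3 3 3 3 3 1 1
  . 0 . 2 2 2 3 3 3 1 1 1
  . . . . . . . 3 . . . .

Answer: 1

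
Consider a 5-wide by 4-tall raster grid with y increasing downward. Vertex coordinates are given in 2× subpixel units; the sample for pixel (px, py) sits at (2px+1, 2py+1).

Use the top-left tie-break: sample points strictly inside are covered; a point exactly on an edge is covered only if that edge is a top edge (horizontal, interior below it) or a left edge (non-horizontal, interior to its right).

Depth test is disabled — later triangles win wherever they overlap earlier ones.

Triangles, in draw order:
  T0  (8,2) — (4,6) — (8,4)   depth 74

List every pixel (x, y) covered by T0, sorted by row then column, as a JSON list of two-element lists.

T0:
  2·area = 8  (B↔C swapped to make it positive)
  edge (8, 2)→(8, 4): d=(0,2) right/bottom  bias=-1
  edge (8, 4)→(4, 6): d=(-4,2) right/bottom  bias=-1
  edge (4, 6)→(8, 2): d=(4,-4) top-left  bias=+0
    (4,0)@(9, 1): e=[-2,10,0] → .  [on edge]
    (3,1)@(7, 3): e=[2,6,0] → X  [on edge]
    (4,1)@(9, 3): e=[-2,2,8] → .
    (2,2)@(5, 5): e=[6,2,0] → X  [on edge]
    (3,2)@(7, 5): e=[2,-2,8] → .
    (1,3)@(3, 7): e=[10,-2,0] → .  [on edge]
    (2,3)@(5, 7): e=[6,-6,8] → .
  covered (2 px):
    . . . . .
    . . . X .
    . . X . .
    . . . . .

Answer: [[3,1],[2,2]]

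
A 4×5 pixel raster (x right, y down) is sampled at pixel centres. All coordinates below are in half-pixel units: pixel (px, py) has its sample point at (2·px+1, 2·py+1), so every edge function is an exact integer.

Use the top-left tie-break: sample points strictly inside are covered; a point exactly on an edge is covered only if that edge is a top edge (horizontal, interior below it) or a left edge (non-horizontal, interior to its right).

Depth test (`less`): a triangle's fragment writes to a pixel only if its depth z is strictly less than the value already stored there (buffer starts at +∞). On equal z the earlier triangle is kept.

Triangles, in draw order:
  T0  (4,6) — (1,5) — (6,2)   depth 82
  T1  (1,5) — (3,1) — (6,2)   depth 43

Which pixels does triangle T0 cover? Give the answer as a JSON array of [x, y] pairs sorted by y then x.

T0:
  2·area = 14
  edge (4, 6)→(1, 5): d=(-3,-1) top-left  bias=+0
  edge (1, 5)→(6, 2): d=(5,-3) top-left  bias=+0
  edge (6, 2)→(4, 6): d=(-2,4) right/bottom  bias=-1
    (2,1)@(5, 3): e=[10,2,2] → #
    (3,1)@(7, 3): e=[12,8,-6] → ·
    (0,2)@(1, 5): e=[0,0,14] → #  [on edge]
    (1,2)@(3, 5): e=[2,6,6] → #
    (2,2)@(5, 5): e=[4,12,-2] → ·
    (0,3)@(1, 7): e=[-6,10,10] → ·
    (1,3)@(3, 7): e=[-4,16,2] → ·
    (3,3)@(7, 7): e=[0,28,-14] → ·  [on edge]
  covered (3 px):
    · · · ·
    · · # ·
    # # · ·
    · · · ·
    · · · ·
T1:
  2·area = 14
  edge (1, 5)→(3, 1): d=(2,-4) top-left  bias=+0
  edge (3, 1)→(6, 2): d=(3,1) right/bottom  bias=-1
  edge (6, 2)→(1, 5): d=(-5,3) right/bottom  bias=-1
    (1,0)@(3, 1): e=[0,0,14] → ·  [on edge]
    (1,1)@(3, 3): e=[4,6,4] → #
    (2,1)@(5, 3): e=[12,4,-2] → ·
    (0,2)@(1, 5): e=[0,14,0] → ·  [on edge]
    (1,2)@(3, 5): e=[8,12,-6] → ·
  covered (1 px):
    · · · ·
    · # · ·
    · · · ·
    · · · ·
    · · · ·

Answer: [[2,1],[0,2],[1,2]]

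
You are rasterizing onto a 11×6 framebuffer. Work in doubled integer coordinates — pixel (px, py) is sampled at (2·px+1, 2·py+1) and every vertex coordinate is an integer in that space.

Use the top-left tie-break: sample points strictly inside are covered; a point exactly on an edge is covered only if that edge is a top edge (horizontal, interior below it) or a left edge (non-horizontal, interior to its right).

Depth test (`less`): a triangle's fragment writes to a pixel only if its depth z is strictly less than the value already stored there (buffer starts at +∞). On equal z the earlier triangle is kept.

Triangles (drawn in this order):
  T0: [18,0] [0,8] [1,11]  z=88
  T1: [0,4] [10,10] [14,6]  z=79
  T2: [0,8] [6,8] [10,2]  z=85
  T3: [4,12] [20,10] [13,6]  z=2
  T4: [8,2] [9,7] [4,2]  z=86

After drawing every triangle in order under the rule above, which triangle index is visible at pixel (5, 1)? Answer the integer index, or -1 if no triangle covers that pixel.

T0:
  2·area = 62  (B↔C swapped to make it positive)
  edge (18, 0)→(1, 11): d=(-17,11) right/bottom  bias=-1
  edge (1, 11)→(0, 8): d=(-1,-3) top-left  bias=+0
  edge (0, 8)→(18, 0): d=(18,-8) top-left  bias=+0
    (6,1)@(13, 3): e=[4,44,14] → #
    (7,1)@(15, 3): e=[-18,50,30] → ·
    (3,2)@(7, 5): e=[36,24,2] → #
    (4,2)@(9, 5): e=[14,30,18] → #
    (5,2)@(11, 5): e=[-8,36,34] → ·
    (6,2)@(13, 5): e=[-30,42,50] → ·
    (1,3)@(3, 7): e=[46,10,6] → #
    (2,3)@(5, 7): e=[24,16,22] → #
    (4,3)@(9, 7): e=[-20,28,54] → ·
    (0,4)@(1, 9): e=[34,2,26] → #
    (2,4)@(5, 9): e=[-10,14,58] → ·
    (3,4)@(7, 9): e=[-32,20,74] → ·
    (0,5)@(1, 11): e=[0,0,62] → ·  [on edge]
  covered (8 px):
    · · · · · · · · · · ·
    · · · · · · # · · · ·
    · · · # # · · · · · ·
    · # # # · · · · · · ·
    # # · · · · · · · · ·
    · · · · · · · · · · ·
T1:
  2·area = 64  (B↔C swapped to make it positive)
  edge (0, 4)→(14, 6): d=(14,2) right/bottom  bias=-1
  edge (14, 6)→(10, 10): d=(-4,4) right/bottom  bias=-1
  edge (10, 10)→(0, 4): d=(-10,-6) top-left  bias=+0
    (9,0)@(19, 1): e=[-80,0,144] → ·  [on edge]
    (8,1)@(17, 3): e=[-48,0,112] → ·  [on edge]
    (1,2)@(3, 5): e=[8,48,8] → #
    (2,2)@(5, 5): e=[4,40,20] → #
    (3,2)@(7, 5): e=[0,32,32] → ·  [on edge]
    (7,2)@(15, 5): e=[-16,0,80] → ·  [on edge]
    (1,3)@(3, 7): e=[36,40,-12] → ·
    (2,3)@(5, 7): e=[32,32,0] → #  [on edge]
    (3,3)@(7, 7): e=[28,24,12] → #
    (4,3)@(9, 7): e=[24,16,24] → #
    (5,3)@(11, 7): e=[20,8,36] → #
    (6,3)@(13, 7): e=[16,0,48] → ·  [on edge]
    (10,3)@(21, 7): e=[0,-32,96] → ·  [on edge]
    (5,4)@(11, 9): e=[48,0,16] → ·  [on edge]
    (4,5)@(9, 11): e=[80,0,-16] → ·  [on edge]
  covered (7 px):
    · · · · · · · · · · ·
    · · · · · · · · · · ·
    · # # · · · · · · · ·
    · · # # # # · · · · ·
    · · · · # · · · · · ·
    · · · · · · · · · · ·
T2:
  2·area = 36  (B↔C swapped to make it positive)
  edge (0, 8)→(10, 2): d=(10,-6) top-left  bias=+0
  edge (10, 2)→(6, 8): d=(-4,6) right/bottom  bias=-1
  edge (6, 8)→(0, 8): d=(-6,0) right/bottom  bias=-1
    (4,1)@(9, 3): e=[4,2,30] → #
    (5,1)@(11, 3): e=[16,-10,30] → ·
    (2,2)@(5, 5): e=[0,18,18] → #  [on edge]
    (3,2)@(7, 5): e=[12,6,18] → #
    (4,2)@(9, 5): e=[24,-6,18] → ·
    (1,3)@(3, 7): e=[8,22,6] → #
    (3,3)@(7, 7): e=[32,-2,6] → ·
    (1,4)@(3, 9): e=[28,14,-6] → ·
    (2,4)@(5, 9): e=[40,2,-6] → ·
  covered (5 px):
    · · · · · · · · · · ·
    · · · · # · · · · · ·
    · · # # · · · · · · ·
    · # # · · · · · · · ·
    · · · · · · · · · · ·
    · · · · · · · · · · ·
T3:
  2·area = 78  (B↔C swapped to make it positive)
  edge (4, 12)→(13, 6): d=(9,-6) top-left  bias=+0
  edge (13, 6)→(20, 10): d=(7,4) right/bottom  bias=-1
  edge (20, 10)→(4, 12): d=(-16,2) right/bottom  bias=-1
    (6,3)@(13, 7): e=[9,7,62] → #
    (7,3)@(15, 7): e=[21,-1,58] → ·
    (4,4)@(9, 9): e=[3,37,38] → #
    (5,4)@(11, 9): e=[15,29,34] → #
    (7,4)@(15, 9): e=[39,13,26] → #
    (8,4)@(17, 9): e=[51,5,22] → #
    (9,4)@(19, 9): e=[63,-3,18] → ·
    (3,5)@(7, 11): e=[9,59,10] → #
    (6,5)@(13, 11): e=[45,35,-2] → ·
    (7,5)@(15, 11): e=[57,27,-6] → ·
    (8,5)@(17, 11): e=[69,19,-10] → ·
  covered (9 px):
    · · · · · · · · · · ·
    · · · · · · · · · · ·
    · · · · · · · · · · ·
    · · · · · · # · · · ·
    · · · · # # # # # · ·
    · · · # # # · · · · ·
T4:
  2·area = 20
  edge (8, 2)→(9, 7): d=(1,5) right/bottom  bias=-1
  edge (9, 7)→(4, 2): d=(-5,-5) top-left  bias=+0
  edge (4, 2)→(8, 2): d=(4,0) top-left  bias=+0
    (1,0)@(3, 1): e=[24,0,-4] → ·  [on edge]
    (2,1)@(5, 3): e=[16,0,4] → #  [on edge]
    (3,1)@(7, 3): e=[6,10,4] → #
    (4,1)@(9, 3): e=[-4,20,4] → ·
    (2,2)@(5, 5): e=[18,-10,12] → ·
    (3,2)@(7, 5): e=[8,0,12] → #  [on edge]
    (4,2)@(9, 5): e=[-2,10,12] → ·
    (3,3)@(7, 7): e=[10,-10,20] → ·
    (4,3)@(9, 7): e=[0,0,20] → ·  [on edge]
    (5,4)@(11, 9): e=[-8,0,28] → ·  [on edge]
    (6,5)@(13, 11): e=[-16,0,36] → ·  [on edge]
  covered (3 px):
    · · · · · · · · · · ·
    · · # # · · · · · · ·
    · · · # · · · · · · ·
    · · · · · · · · · · ·
    · · · · · · · · · · ·
    · · · · · · · · · · ·

Z-buffer (winner per pixel, '.' = empty):
  . . . . . . . . . . .
  . . 4 4 2 . 0 . . . .
  . 1 1 2 0 . . . . . .
  . 2 1 1 1 1 3 . . . .
  0 0 . . 3 3 3 3 3 . .
  . . . 3 3 3 . . . . .

Final: -1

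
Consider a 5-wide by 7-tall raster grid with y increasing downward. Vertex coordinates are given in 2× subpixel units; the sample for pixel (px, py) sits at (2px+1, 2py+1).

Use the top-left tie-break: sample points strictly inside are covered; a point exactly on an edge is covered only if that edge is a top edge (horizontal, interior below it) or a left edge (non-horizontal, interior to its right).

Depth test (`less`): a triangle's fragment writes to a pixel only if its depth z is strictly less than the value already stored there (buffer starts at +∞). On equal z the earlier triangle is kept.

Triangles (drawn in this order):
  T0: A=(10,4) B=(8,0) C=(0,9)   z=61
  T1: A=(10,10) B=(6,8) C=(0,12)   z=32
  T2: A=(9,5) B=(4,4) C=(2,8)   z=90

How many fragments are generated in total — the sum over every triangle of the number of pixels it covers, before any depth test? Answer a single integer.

T0:
  2·area = 50  (B↔C swapped to make it positive)
  edge (10, 4)→(0, 9): d=(-10,5) right/bottom  bias=-1
  edge (0, 9)→(8, 0): d=(8,-9) top-left  bias=+0
  edge (8, 0)→(10, 4): d=(2,4) right/bottom  bias=-1
    (3,1)@(7, 3): e=[25,15,10] → █
    (4,1)@(9, 3): e=[15,33,2] → █
    (2,2)@(5, 5): e=[15,13,22] → █
    (4,2)@(9, 5): e=[-5,49,6] → ·
    (1,3)@(3, 7): e=[5,11,34] → █
    (2,3)@(5, 7): e=[-5,29,26] → ·
    (3,3)@(7, 7): e=[-15,47,18] → ·
    (1,4)@(3, 9): e=[-15,27,38] → ·
  covered (5 px):
    · · · · ·
    · · · █ █
    · · █ █ ·
    · █ · · ·
    · · · · ·
    · · · · ·
    · · · · ·
T1:
  2·area = 28  (B↔C swapped to make it positive)
  edge (10, 10)→(0, 12): d=(-10,2) right/bottom  bias=-1
  edge (0, 12)→(6, 8): d=(6,-4) top-left  bias=+0
  edge (6, 8)→(10, 10): d=(4,2) right/bottom  bias=-1
    (2,4)@(5, 9): e=[20,2,6] → █
    (3,4)@(7, 9): e=[16,10,2] → █
    (4,4)@(9, 9): e=[12,18,-2] → ·
    (1,5)@(3, 11): e=[4,6,18] → █
    (2,5)@(5, 11): e=[0,14,14] → ·  [on edge]
    (3,5)@(7, 11): e=[-4,22,10] → ·
    (1,6)@(3, 13): e=[-16,18,26] → ·
  covered (3 px):
    · · · · ·
    · · · · ·
    · · · · ·
    · · · · ·
    · · █ █ ·
    · █ · · ·
    · · · · ·
T2:
  2·area = 22  (B↔C swapped to make it positive)
  edge (9, 5)→(2, 8): d=(-7,3) right/bottom  bias=-1
  edge (2, 8)→(4, 4): d=(2,-4) top-left  bias=+0
  edge (4, 4)→(9, 5): d=(5,1) right/bottom  bias=-1
    (2,2)@(5, 5): e=[12,6,4] → █
    (3,2)@(7, 5): e=[6,14,2] → █
    (4,2)@(9, 5): e=[0,22,0] → ·  [on edge]
    (1,3)@(3, 7): e=[4,2,16] → █
    (2,3)@(5, 7): e=[-2,10,14] → ·
    (3,3)@(7, 7): e=[-8,18,12] → ·
    (1,4)@(3, 9): e=[-10,6,26] → ·
  covered (3 px):
    · · · · ·
    · · · · ·
    · · █ █ ·
    · █ · · ·
    · · · · ·
    · · · · ·
    · · · · ·

Answer: 11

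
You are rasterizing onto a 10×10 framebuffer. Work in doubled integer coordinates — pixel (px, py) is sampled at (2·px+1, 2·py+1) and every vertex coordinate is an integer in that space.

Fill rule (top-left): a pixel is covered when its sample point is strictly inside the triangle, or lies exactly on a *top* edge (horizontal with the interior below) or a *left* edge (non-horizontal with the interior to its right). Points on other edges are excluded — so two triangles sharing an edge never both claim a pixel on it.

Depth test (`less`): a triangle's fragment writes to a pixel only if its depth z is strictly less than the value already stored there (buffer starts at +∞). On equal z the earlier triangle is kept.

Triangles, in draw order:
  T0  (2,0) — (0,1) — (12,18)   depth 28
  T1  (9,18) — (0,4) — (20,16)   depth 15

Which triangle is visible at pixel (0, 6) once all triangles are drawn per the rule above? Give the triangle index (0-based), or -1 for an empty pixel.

T0:
  2·area = 46  (B↔C swapped to make it positive)
  edge (2, 0)→(12, 18): d=(10,18) right/bottom  bias=-1
  edge (12, 18)→(0, 1): d=(-12,-17) top-left  bias=+0
  edge (0, 1)→(2, 0): d=(2,-1) top-left  bias=+0
    (0,0)@(1, 1): e=[28,17,1] → #
    (1,0)@(3, 1): e=[-8,51,3] → ·
    (0,1)@(1, 3): e=[48,-7,5] → ·
    (1,1)@(3, 3): e=[12,27,7] → #
    (2,1)@(5, 3): e=[-24,61,9] → ·
    (1,2)@(3, 5): e=[32,3,11] → #
    (2,2)@(5, 5): e=[-4,37,13] → ·
    (1,3)@(3, 7): e=[52,-21,15] → ·
    (2,3)@(5, 7): e=[16,13,17] → #
    (3,3)@(7, 7): e=[-20,47,19] → ·
    (2,4)@(5, 9): e=[36,-11,21] → ·
    (3,4)@(7, 9): e=[0,23,23] → ·  [on edge]
  covered (5 px):
    # · · · · · · · · ·
    · # · · · · · · · ·
    · # · · · · · · · ·
    · · # · · · · · · ·
    · · · · · · · · · ·
    · · · · · · · · · ·
    · · · · # · · · · ·
    · · · · · · · · · ·
    · · · · · · · · · ·
    · · · · · · · · · ·
T1:
  2·area = 172
  edge (9, 18)→(0, 4): d=(-9,-14) top-left  bias=+0
  edge (0, 4)→(20, 16): d=(20,12) right/bottom  bias=-1
  edge (20, 16)→(9, 18): d=(-11,2) right/bottom  bias=-1
    (0,2)@(1, 5): e=[5,8,159] → #
    (1,2)@(3, 5): e=[33,-16,155] → ·
    (0,3)@(1, 7): e=[-13,48,137] → ·
    (1,3)@(3, 7): e=[15,24,133] → #
    (2,3)@(5, 7): e=[43,0,129] → ·  [on edge]
    (1,4)@(3, 9): e=[-3,64,111] → ·
    (2,4)@(5, 9): e=[25,40,107] → #
    (3,4)@(7, 9): e=[53,16,103] → #
    (4,4)@(9, 9): e=[81,-8,99] → ·
    (2,5)@(5, 11): e=[7,80,85] → #
    (4,5)@(9, 11): e=[63,32,77] → #
    (5,5)@(11, 11): e=[91,8,73] → #
    (7,6)@(15, 13): e=[129,0,43] → ·  [on edge]
  covered (20 px):
    · · · · · · · · · ·
    · · · · · · · · · ·
    # · · · · · · · · ·
    · # · · · · · · · ·
    · · # # · · · · · ·
    · · # # # # · · · ·
    · · · # # # # · · ·
    · · · · # # # # # ·
    · · · · # # # · · ·
    · · · · · · · · · ·

Z-buffer (winner per pixel, '.' = empty):
  0 . . . . . . . . .
  . 0 . . . . . . . .
  1 0 . . . . . . . .
  . 1 0 . . . . . . .
  . . 1 1 . . . . . .
  . . 1 1 1 1 . . . .
  . . . 1 1 1 1 . . .
  . . . . 1 1 1 1 1 .
  . . . . 1 1 1 . . .
  . . . . . . . . . .

Final: -1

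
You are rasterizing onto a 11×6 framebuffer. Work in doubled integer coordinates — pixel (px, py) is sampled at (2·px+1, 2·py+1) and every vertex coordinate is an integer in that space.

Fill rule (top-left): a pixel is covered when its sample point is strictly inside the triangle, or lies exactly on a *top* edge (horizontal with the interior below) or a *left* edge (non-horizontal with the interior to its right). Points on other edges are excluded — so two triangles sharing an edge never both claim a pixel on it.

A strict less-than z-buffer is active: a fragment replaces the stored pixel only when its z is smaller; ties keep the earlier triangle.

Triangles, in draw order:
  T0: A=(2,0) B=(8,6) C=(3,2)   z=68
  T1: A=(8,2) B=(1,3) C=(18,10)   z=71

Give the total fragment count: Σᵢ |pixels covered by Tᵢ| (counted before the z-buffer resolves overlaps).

T0:
  2·area = 6
  edge (2, 0)→(8, 6): d=(6,6) right/bottom  bias=-1
  edge (8, 6)→(3, 2): d=(-5,-4) top-left  bias=+0
  edge (3, 2)→(2, 0): d=(-1,-2) top-left  bias=+0
    (1,0)@(3, 1): e=[0,5,1] → ·  [on edge]
    (2,1)@(5, 3): e=[0,3,3] → ·  [on edge]
    (3,2)@(7, 5): e=[0,1,5] → ·  [on edge]
    (4,3)@(9, 7): e=[0,-1,7] → ·  [on edge]
    (5,4)@(11, 9): e=[0,-3,9] → ·  [on edge]
    (6,5)@(13, 11): e=[0,-5,11] → ·  [on edge]
  covered (0 px):
    · · · · · · · · · · ·
    · · · · · · · · · · ·
    · · · · · · · · · · ·
    · · · · · · · · · · ·
    · · · · · · · · · · ·
    · · · · · · · · · · ·
T1:
  2·area = 66  (B↔C swapped to make it positive)
  edge (8, 2)→(18, 10): d=(10,8) right/bottom  bias=-1
  edge (18, 10)→(1, 3): d=(-17,-7) top-left  bias=+0
  edge (1, 3)→(8, 2): d=(7,-1) top-left  bias=+0
    (7,0)@(15, 1): e=[-66,132,0] → ·  [on edge]
    (0,1)@(1, 3): e=[66,0,0] → #  [on edge]
    (1,1)@(3, 3): e=[50,14,2] → #
    (2,1)@(5, 3): e=[34,28,4] → #
    (3,1)@(7, 3): e=[18,42,6] → #
    (4,1)@(9, 3): e=[2,56,8] → #
    (5,1)@(11, 3): e=[-14,70,10] → ·
    (0,2)@(1, 5): e=[86,-34,14] → ·
    (1,2)@(3, 5): e=[70,-20,16] → ·
    (2,2)@(5, 5): e=[54,-6,18] → ·
    (3,2)@(7, 5): e=[38,8,20] → #
    (5,2)@(11, 5): e=[6,36,24] → #
  covered (10 px):
    · · · · · · · · · · ·
    # # # # # · · · · · ·
    · · · # # # · · · · ·
    · · · · · # # · · · ·
    · · · · · · · · · · ·
    · · · · · · · · · · ·

Result: 10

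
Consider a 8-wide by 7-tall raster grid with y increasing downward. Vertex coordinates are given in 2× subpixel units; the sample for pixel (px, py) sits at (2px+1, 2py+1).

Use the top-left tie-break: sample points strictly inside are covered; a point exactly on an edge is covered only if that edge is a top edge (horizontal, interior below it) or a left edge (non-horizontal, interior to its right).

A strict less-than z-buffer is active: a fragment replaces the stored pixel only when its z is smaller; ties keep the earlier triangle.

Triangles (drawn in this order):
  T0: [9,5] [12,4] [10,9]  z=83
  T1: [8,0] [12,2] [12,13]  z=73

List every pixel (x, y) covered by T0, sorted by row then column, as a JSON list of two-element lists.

T0:
  2·area = 13
  edge (9, 5)→(12, 4): d=(3,-1) top-left  bias=+0
  edge (12, 4)→(10, 9): d=(-2,5) right/bottom  bias=-1
  edge (10, 9)→(9, 5): d=(-1,-4) top-left  bias=+0
    (7,1)@(15, 3): e=[0,-13,26] → ·  [on edge]
    (4,2)@(9, 5): e=[0,13,0] → █  [on edge]
    (5,2)@(11, 5): e=[2,3,8] → █
    (6,2)@(13, 5): e=[4,-7,16] → ·
    (1,3)@(3, 7): e=[0,39,-26] → ·  [on edge]
    (4,3)@(9, 7): e=[6,9,-2] → ·
    (5,3)@(11, 7): e=[8,-1,6] → ·
    (5,6)@(11, 13): e=[26,-13,0] → ·  [on edge]
  covered (2 px):
    · · · · · · · ·
    · · · · · · · ·
    · · · · █ █ · ·
    · · · · · · · ·
    · · · · · · · ·
    · · · · · · · ·
    · · · · · · · ·
T1:
  2·area = 44
  edge (8, 0)→(12, 2): d=(4,2) right/bottom  bias=-1
  edge (12, 2)→(12, 13): d=(0,11) right/bottom  bias=-1
  edge (12, 13)→(8, 0): d=(-4,-13) top-left  bias=+0
    (4,0)@(9, 1): e=[2,33,9] → █
    (5,0)@(11, 1): e=[-2,11,35] → ·
    (4,1)@(9, 3): e=[10,33,1] → █
    (5,1)@(11, 3): e=[6,11,27] → █
    (6,1)@(13, 3): e=[2,-11,53] → ·
    (4,2)@(9, 5): e=[18,33,-7] → ·
    (5,2)@(11, 5): e=[14,11,19] → █
    (6,2)@(13, 5): e=[10,-11,45] → ·
    (5,3)@(11, 7): e=[22,11,11] → █
    (6,3)@(13, 7): e=[18,-11,37] → ·
    (5,4)@(11, 9): e=[30,11,3] → █
    (6,4)@(13, 9): e=[26,-11,29] → ·
  covered (6 px):
    · · · · █ · · ·
    · · · · █ █ · ·
    · · · · · █ · ·
    · · · · · █ · ·
    · · · · · █ · ·
    · · · · · · · ·
    · · · · · · · ·

Final: [[4,2],[5,2]]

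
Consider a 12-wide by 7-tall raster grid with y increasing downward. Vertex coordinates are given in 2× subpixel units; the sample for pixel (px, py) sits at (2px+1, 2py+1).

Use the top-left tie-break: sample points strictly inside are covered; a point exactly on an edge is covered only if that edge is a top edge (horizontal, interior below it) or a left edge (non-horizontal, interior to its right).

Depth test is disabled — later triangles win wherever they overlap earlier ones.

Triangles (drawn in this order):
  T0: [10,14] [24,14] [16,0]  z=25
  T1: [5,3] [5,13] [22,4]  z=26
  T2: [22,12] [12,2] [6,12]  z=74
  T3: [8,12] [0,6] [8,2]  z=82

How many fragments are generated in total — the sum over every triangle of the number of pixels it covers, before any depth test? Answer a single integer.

T0:
  2·area = 196  (B↔C swapped to make it positive)
  edge (10, 14)→(16, 0): d=(6,-14) top-left  bias=+0
  edge (16, 0)→(24, 14): d=(8,14) right/bottom  bias=-1
  edge (24, 14)→(10, 14): d=(-14,0) right/bottom  bias=-1
    (7,1)@(15, 3): e=[4,38,154] → X
    (8,1)@(17, 3): e=[32,10,154] → X
    (9,1)@(19, 3): e=[60,-18,154] → .
    (7,2)@(15, 5): e=[16,54,126] → X
    (9,2)@(19, 5): e=[72,-2,126] → .
    (6,3)@(13, 7): e=[0,98,98] → X  [on edge]
    (9,3)@(19, 7): e=[84,14,98] → X
    (10,3)@(21, 7): e=[112,-14,98] → .
    (6,4)@(13, 9): e=[12,114,70] → X
    (10,4)@(21, 9): e=[124,2,70] → X
    (11,4)@(23, 9): e=[152,-26,70] → .
    (6,5)@(13, 11): e=[24,130,42] → X
  covered (25 px):
    . . . . . . . . . . . .
    . . . . . . . X X . . .
    . . . . . . . X X . . .
    . . . . . . X X X X . .
    . . . . . . X X X X X .
    . . . . . . X X X X X .
    . . . . . X X X X X X X
T1:
  2·area = 170  (B↔C swapped to make it positive)
  edge (5, 3)→(22, 4): d=(17,1) right/bottom  bias=-1
  edge (22, 4)→(5, 13): d=(-17,9) right/bottom  bias=-1
  edge (5, 13)→(5, 3): d=(0,-10) top-left  bias=+0
    (2,0)@(5, 1): e=[-34,204,0] → .  [on edge]
    (2,1)@(5, 3): e=[0,170,0] → .  [on edge]
    (2,2)@(5, 5): e=[34,136,0] → X  [on edge]
    (3,2)@(7, 5): e=[32,118,20] → X
    (4,2)@(9, 5): e=[30,100,40] → X
    (5,2)@(11, 5): e=[28,82,60] → X
    (6,2)@(13, 5): e=[26,64,80] → X
    (7,2)@(15, 5): e=[24,46,100] → X
    (8,2)@(17, 5): e=[22,28,120] → X
    (9,2)@(19, 5): e=[20,10,140] → X
    (10,2)@(21, 5): e=[18,-8,160] → .
    (2,3)@(5, 7): e=[68,102,0] → X  [on edge]
    (2,4)@(5, 9): e=[102,68,0] → X  [on edge]
    (2,5)@(5, 11): e=[136,34,0] → X  [on edge]
    (2,6)@(5, 13): e=[170,0,0] → .  [on edge]
  covered (20 px):
    . . . . . . . . . . . .
    . . . . . . . . . . . .
    . . X X X X X X X X . .
    . . X X X X X X . . . .
    . . X X X X . . . . . .
    . . X X . . . . . . . .
    . . . . . . . . . . . .
T2:
  2·area = 160  (B↔C swapped to make it positive)
  edge (22, 12)→(6, 12): d=(-16,0) right/bottom  bias=-1
  edge (6, 12)→(12, 2): d=(6,-10) top-left  bias=+0
  edge (12, 2)→(22, 12): d=(10,10) right/bottom  bias=-1
    (5,0)@(11, 1): e=[176,-16,0] → .  [on edge]
    (6,1)@(13, 3): e=[144,16,0] → .  [on edge]
    (5,2)@(11, 5): e=[112,8,40] → X
    (6,2)@(13, 5): e=[112,28,20] → X
    (7,2)@(15, 5): e=[112,48,0] → .  [on edge]
    (4,3)@(9, 7): e=[80,0,80] → X  [on edge]
    (7,3)@(15, 7): e=[80,60,20] → X
    (8,3)@(17, 7): e=[80,80,0] → .  [on edge]
    (4,4)@(9, 9): e=[48,12,100] → X
    (8,4)@(17, 9): e=[48,92,20] → X
    (9,4)@(19, 9): e=[48,112,0] → .  [on edge]
    (3,5)@(7, 11): e=[16,4,140] → X
    (10,5)@(21, 11): e=[16,144,0] → .  [on edge]
    (11,6)@(23, 13): e=[-16,176,0] → .  [on edge]
  covered (18 px):
    . . . . . . . . . . . .
    . . . . . . . . . . . .
    . . . . . X X . . . . .
    . . . . X X X X . . . .
    . . . . X X X X X . . .
    . . . X X X X X X X . .
    . . . . . . . . . . . .
T3:
  2·area = 80
  edge (8, 12)→(0, 6): d=(-8,-6) top-left  bias=+0
  edge (0, 6)→(8, 2): d=(8,-4) top-left  bias=+0
  edge (8, 2)→(8, 12): d=(0,10) right/bottom  bias=-1
    (3,1)@(7, 3): e=[66,4,10] → X
    (4,1)@(9, 3): e=[78,12,-10] → .
    (1,2)@(3, 5): e=[26,4,50] → X
    (2,2)@(5, 5): e=[38,12,30] → X
    (4,2)@(9, 5): e=[62,28,-10] → .
    (1,3)@(3, 7): e=[10,20,50] → X
    (4,3)@(9, 7): e=[46,44,-10] → .
    (1,4)@(3, 9): e=[-6,36,50] → .
    (2,4)@(5, 9): e=[6,44,30] → X
    (4,4)@(9, 9): e=[30,60,-10] → .
    (2,5)@(5, 11): e=[-10,60,30] → .
    (3,5)@(7, 11): e=[2,68,10] → X
  covered (10 px):
    . . . . . . . . . . . .
    . . . X . . . . . . . .
    . X X X . . . . . . . .
    . X X X . . . . . . . .
    . . X X . . . . . . . .
    . . . X . . . . . . . .
    . . . . . . . . . . . .

Final: 73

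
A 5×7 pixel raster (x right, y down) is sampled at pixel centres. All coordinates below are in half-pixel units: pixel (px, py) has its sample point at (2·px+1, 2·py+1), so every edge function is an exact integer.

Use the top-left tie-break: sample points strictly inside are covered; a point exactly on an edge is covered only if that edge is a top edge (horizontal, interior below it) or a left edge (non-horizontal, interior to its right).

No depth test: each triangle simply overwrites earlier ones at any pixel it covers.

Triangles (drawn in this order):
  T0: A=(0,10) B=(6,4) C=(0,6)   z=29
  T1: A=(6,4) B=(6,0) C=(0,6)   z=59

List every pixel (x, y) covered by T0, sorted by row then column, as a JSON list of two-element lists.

T0:
  2·area = 24  (B↔C swapped to make it positive)
  edge (0, 10)→(0, 6): d=(0,-4) top-left  bias=+0
  edge (0, 6)→(6, 4): d=(6,-2) top-left  bias=+0
  edge (6, 4)→(0, 10): d=(-6,6) right/bottom  bias=-1
    (4,0)@(9, 1): e=[36,-12,0] → ·  [on edge]
    (3,1)@(7, 3): e=[28,-4,0] → ·  [on edge]
    (4,1)@(9, 3): e=[36,0,-12] → ·  [on edge]
    (1,2)@(3, 5): e=[12,0,12] → #  [on edge]
    (2,2)@(5, 5): e=[20,4,0] → ·  [on edge]
    (0,3)@(1, 7): e=[4,8,12] → #
    (1,3)@(3, 7): e=[12,12,0] → ·  [on edge]
    (0,4)@(1, 9): e=[4,20,0] → ·  [on edge]
  covered (2 px):
    · · · · ·
    · · · · ·
    · # · · ·
    # · · · ·
    · · · · ·
    · · · · ·
    · · · · ·
T1:
  2·area = 24  (B↔C swapped to make it positive)
  edge (6, 4)→(0, 6): d=(-6,2) right/bottom  bias=-1
  edge (0, 6)→(6, 0): d=(6,-6) top-left  bias=+0
  edge (6, 0)→(6, 4): d=(0,4) right/bottom  bias=-1
    (2,0)@(5, 1): e=[20,0,4] → #  [on edge]
    (3,0)@(7, 1): e=[16,12,-4] → ·
    (1,1)@(3, 3): e=[12,0,12] → #  [on edge]
    (3,1)@(7, 3): e=[4,24,-4] → ·
    (4,1)@(9, 3): e=[0,36,-12] → ·  [on edge]
    (0,2)@(1, 5): e=[4,0,20] → #  [on edge]
    (1,2)@(3, 5): e=[0,12,12] → ·  [on edge]
    (2,2)@(5, 5): e=[-4,24,4] → ·
    (0,3)@(1, 7): e=[-8,12,20] → ·
  covered (4 px):
    · · # · ·
    · # # · ·
    # · · · ·
    · · · · ·
    · · · · ·
    · · · · ·
    · · · · ·

Result: [[1,2],[0,3]]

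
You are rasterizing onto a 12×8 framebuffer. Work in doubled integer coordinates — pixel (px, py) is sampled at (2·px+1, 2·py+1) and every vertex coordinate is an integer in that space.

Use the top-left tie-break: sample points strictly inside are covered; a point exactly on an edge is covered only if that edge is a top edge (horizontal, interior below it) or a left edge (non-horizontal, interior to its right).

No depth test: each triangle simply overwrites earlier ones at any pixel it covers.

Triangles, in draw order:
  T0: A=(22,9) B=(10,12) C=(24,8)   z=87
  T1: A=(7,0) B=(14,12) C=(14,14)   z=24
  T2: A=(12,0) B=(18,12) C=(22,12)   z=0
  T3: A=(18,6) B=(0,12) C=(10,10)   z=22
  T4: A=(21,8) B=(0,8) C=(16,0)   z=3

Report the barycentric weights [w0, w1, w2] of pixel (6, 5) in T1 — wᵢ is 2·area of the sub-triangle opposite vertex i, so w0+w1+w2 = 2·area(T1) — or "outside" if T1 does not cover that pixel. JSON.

T0:
  2·area = 6
  edge (22, 9)→(10, 12): d=(-12,3) right/bottom  bias=-1
  edge (10, 12)→(24, 8): d=(14,-4) top-left  bias=+0
  edge (24, 8)→(22, 9): d=(-2,1) right/bottom  bias=-1
    (10,4)@(21, 9): e=[3,2,1] → X
    (11,4)@(23, 9): e=[-3,10,-1] → .
    (10,5)@(21, 11): e=[-21,30,-3] → .
  covered (1 px):
    . . . . . . . . . . . .
    . . . . . . . . . . . .
    . . . . . . . . . . . .
    . . . . . . . . . . . .
    . . . . . . . . . . X .
    . . . . . . . . . . . .
    . . . . . . . . . . . .
    . . . . . . . . . . . .
T1:
  2·area = 14
  edge (7, 0)→(14, 12): d=(7,12) right/bottom  bias=-1
  edge (14, 12)→(14, 14): d=(0,2) right/bottom  bias=-1
  edge (14, 14)→(7, 0): d=(-7,-14) top-left  bias=+0
    (5,3)@(11, 7): e=[1,6,7] → X
    (6,3)@(13, 7): e=[-23,2,35] → .
    (5,4)@(11, 9): e=[15,6,-7] → .
    (6,5)@(13, 11): e=[5,2,7] → X
    (7,5)@(15, 11): e=[-19,-2,35] → .
    (6,6)@(13, 13): e=[19,2,-7] → .
  covered (2 px):
    . . . . . . . . . . . .
    . . . . . . . . . . . .
    . . . . . . . . . . . .
    . . . . . X . . . . . .
    . . . . . . . . . . . .
    . . . . . . X . . . . .
    . . . . . . . . . . . .
    . . . . . . . . . . . .
T2:
  2·area = 48  (B↔C swapped to make it positive)
  edge (12, 0)→(22, 12): d=(10,12) right/bottom  bias=-1
  edge (22, 12)→(18, 12): d=(-4,0) right/bottom  bias=-1
  edge (18, 12)→(12, 0): d=(-6,-12) top-left  bias=+0
    (7,2)@(15, 5): e=[14,28,6] → X
    (8,2)@(17, 5): e=[-10,28,30] → .
    (7,3)@(15, 7): e=[34,20,-6] → .
    (8,3)@(17, 7): e=[10,20,18] → X
    (9,3)@(19, 7): e=[-14,20,42] → .
    (8,4)@(17, 9): e=[30,12,6] → X
    (9,4)@(19, 9): e=[6,12,30] → X
    (10,4)@(21, 9): e=[-18,12,54] → .
    (8,5)@(17, 11): e=[50,4,-6] → .
    (9,5)@(19, 11): e=[26,4,18] → X
    (10,5)@(21, 11): e=[2,4,42] → X
    (11,5)@(23, 11): e=[-22,4,66] → .
  covered (6 px):
    . . . . . . . . . . . .
    . . . . . . . . . . . .
    . . . . . . . X . . . .
    . . . . . . . . X . . .
    . . . . . . . . X X . .
    . . . . . . . . . X X .
    . . . . . . . . . . . .
    . . . . . . . . . . . .
T3:
  2·area = 24  (B↔C swapped to make it positive)
  edge (18, 6)→(10, 10): d=(-8,4) right/bottom  bias=-1
  edge (10, 10)→(0, 12): d=(-10,2) right/bottom  bias=-1
  edge (0, 12)→(18, 6): d=(18,-6) top-left  bias=+0
    (10,2)@(21, 5): e=[-4,28,0] → .  [on edge]
    (7,3)@(15, 7): e=[4,20,0] → X  [on edge]
    (8,3)@(17, 7): e=[-4,16,12] → .
    (4,4)@(9, 9): e=[12,12,0] → X  [on edge]
    (5,4)@(11, 9): e=[4,8,12] → X
    (6,4)@(13, 9): e=[-4,4,24] → .
    (7,4)@(15, 9): e=[-12,0,36] → .  [on edge]
    (1,5)@(3, 11): e=[20,4,0] → X  [on edge]
    (2,5)@(5, 11): e=[12,0,12] → .  [on edge]
    (4,5)@(9, 11): e=[-4,-8,36] → .
    (5,5)@(11, 11): e=[-12,-12,48] → .
    (1,6)@(3, 13): e=[4,-16,36] → .
  covered (4 px):
    . . . . . . . . . . . .
    . . . . . . . . . . . .
    . . . . . . . . . . . .
    . . . . . . . X . . . .
    . . . . X X . . . . . .
    . X . . . . . . . . . .
    . . . . . . . . . . . .
    . . . . . . . . . . . .
T4:
  2·area = 168
  edge (21, 8)→(0, 8): d=(-21,0) right/bottom  bias=-1
  edge (0, 8)→(16, 0): d=(16,-8) top-left  bias=+0
  edge (16, 0)→(21, 8): d=(5,8) right/bottom  bias=-1
    (7,0)@(15, 1): e=[147,8,13] → X
    (8,0)@(17, 1): e=[147,24,-3] → .
    (5,1)@(11, 3): e=[105,8,55] → X
    (6,1)@(13, 3): e=[105,24,39] → X
    (8,1)@(17, 3): e=[105,56,7] → X
    (9,1)@(19, 3): e=[105,72,-9] → .
    (3,2)@(7, 5): e=[63,8,97] → X
    (4,2)@(9, 5): e=[63,24,81] → X
    (9,2)@(19, 5): e=[63,104,1] → X
    (10,2)@(21, 5): e=[63,120,-15] → .
    (1,3)@(3, 7): e=[21,8,139] → X
    (2,3)@(5, 7): e=[21,24,123] → X
  covered (21 px):
    . . . . . . . X . . . .
    . . . . . X X X X . . .
    . . . X X X X X X X . .
    . X X X X X X X X X . .
    . . . . . . . . . . . .
    . . . . . . . . . . . .
    . . . . . . . . . . . .
    . . . . . . . . . . . .

Answer: [2,7,5]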